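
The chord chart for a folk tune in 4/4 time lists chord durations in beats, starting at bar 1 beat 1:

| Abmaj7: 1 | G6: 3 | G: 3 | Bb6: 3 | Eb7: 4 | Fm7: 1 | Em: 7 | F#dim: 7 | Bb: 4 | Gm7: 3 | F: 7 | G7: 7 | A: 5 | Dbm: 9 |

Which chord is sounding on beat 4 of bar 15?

Dbm

Beat 4 of bar 15 is beat (15−1)×4 + 4 = 60 overall.
Running totals: Abmaj7 ends at 1, G6 ends at 4, G ends at 7, Bb6 ends at 10, Eb7 ends at 14, Fm7 ends at 15, Em ends at 22, F#dim ends at 29, Bb ends at 33, Gm7 ends at 36, F ends at 43, G7 ends at 50, A ends at 55, Dbm ends at 64.
Beat 60 falls within Dbm.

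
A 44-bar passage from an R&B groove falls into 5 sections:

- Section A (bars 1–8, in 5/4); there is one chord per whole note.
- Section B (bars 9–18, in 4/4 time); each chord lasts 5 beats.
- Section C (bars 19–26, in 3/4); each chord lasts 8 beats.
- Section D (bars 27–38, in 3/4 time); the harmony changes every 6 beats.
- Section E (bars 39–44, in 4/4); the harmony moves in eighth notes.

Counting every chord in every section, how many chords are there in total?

75 chords

A: 8 bars × 5 beats = 40 beats; 4 beats/chord → 10 chords.
B: 10 bars × 4 beats = 40 beats; 5 beats/chord → 8 chords.
C: 8 bars × 3 beats = 24 beats; 8 beats/chord → 3 chords.
D: 12 bars × 3 beats = 36 beats; 6 beats/chord → 6 chords.
E: 6 bars × 4 beats = 24 beats; 0.5 beats/chord → 48 chords.
Total: 10 + 8 + 3 + 6 + 48 = 75.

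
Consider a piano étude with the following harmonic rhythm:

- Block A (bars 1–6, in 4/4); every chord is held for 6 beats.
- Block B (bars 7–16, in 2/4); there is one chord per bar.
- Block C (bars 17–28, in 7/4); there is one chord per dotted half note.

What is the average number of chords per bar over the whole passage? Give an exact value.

1.5 chords per bar

A: 6 × 4 = 24 beats ÷ 6 = 4 chords.
B: 10 × 2 = 20 beats ÷ 2 = 10 chords.
C: 12 × 7 = 84 beats ÷ 3 = 28 chords.
Overall: 42 chords over 28 bars → 42/28 = 1.5 chords per bar.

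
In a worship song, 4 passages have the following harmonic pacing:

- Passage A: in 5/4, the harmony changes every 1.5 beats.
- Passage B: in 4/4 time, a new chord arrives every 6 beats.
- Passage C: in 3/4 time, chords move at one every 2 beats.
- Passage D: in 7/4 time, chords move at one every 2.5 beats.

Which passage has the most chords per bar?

Passage A

A: 5 beats/bar ÷ 1.5 beats/chord = 10/3 chords/bar.
B: 4 beats/bar ÷ 6 beats/chord = 2/3 chords/bar.
C: 3 beats/bar ÷ 2 beats/chord = 1.5 chords/bar.
D: 7 beats/bar ÷ 2.5 beats/chord = 2.8 chords/bar.
Fastest is A at 10/3 chords/bar.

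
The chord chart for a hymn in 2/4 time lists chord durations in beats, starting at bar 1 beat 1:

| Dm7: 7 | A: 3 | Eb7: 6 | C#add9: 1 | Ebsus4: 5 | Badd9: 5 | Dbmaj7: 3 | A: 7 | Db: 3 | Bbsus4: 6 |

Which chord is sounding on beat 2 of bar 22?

Bbsus4

Beat 2 of bar 22 is beat (22−1)×2 + 2 = 44 overall.
Running totals: Dm7 ends at 7, A ends at 10, Eb7 ends at 16, C#add9 ends at 17, Ebsus4 ends at 22, Badd9 ends at 27, Dbmaj7 ends at 30, A ends at 37, Db ends at 40, Bbsus4 ends at 46.
Beat 44 falls within Bbsus4.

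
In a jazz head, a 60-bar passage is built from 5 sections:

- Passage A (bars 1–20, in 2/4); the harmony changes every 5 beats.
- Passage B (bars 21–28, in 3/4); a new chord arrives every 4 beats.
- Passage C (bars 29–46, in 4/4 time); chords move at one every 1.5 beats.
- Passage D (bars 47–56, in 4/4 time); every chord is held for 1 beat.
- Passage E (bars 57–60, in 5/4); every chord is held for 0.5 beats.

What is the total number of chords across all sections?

142 chords

A: 20 bars × 2 beats = 40 beats; 5 beats/chord → 8 chords.
B: 8 bars × 3 beats = 24 beats; 4 beats/chord → 6 chords.
C: 18 bars × 4 beats = 72 beats; 1.5 beats/chord → 48 chords.
D: 10 bars × 4 beats = 40 beats; 1 beat/chord → 40 chords.
E: 4 bars × 5 beats = 20 beats; 0.5 beats/chord → 40 chords.
Total: 8 + 6 + 48 + 40 + 40 = 142.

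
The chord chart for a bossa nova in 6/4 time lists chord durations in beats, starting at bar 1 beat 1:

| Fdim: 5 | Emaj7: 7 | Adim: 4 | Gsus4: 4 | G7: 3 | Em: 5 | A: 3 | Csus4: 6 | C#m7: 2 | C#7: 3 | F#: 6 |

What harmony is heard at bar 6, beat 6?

Beat 6 of bar 6 is beat (6−1)×6 + 6 = 36 overall.
Running totals: Fdim ends at 5, Emaj7 ends at 12, Adim ends at 16, Gsus4 ends at 20, G7 ends at 23, Em ends at 28, A ends at 31, Csus4 ends at 37.
Beat 36 falls within Csus4.

Csus4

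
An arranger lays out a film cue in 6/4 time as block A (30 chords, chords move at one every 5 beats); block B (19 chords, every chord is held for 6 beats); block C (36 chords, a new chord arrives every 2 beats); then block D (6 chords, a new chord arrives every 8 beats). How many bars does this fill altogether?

A: 30 × 5 = 150 beats = 25 bars.
B: 19 × 6 = 114 beats = 19 bars.
C: 36 × 2 = 72 beats = 12 bars.
D: 6 × 8 = 48 beats = 8 bars.
Total: 25 + 19 + 12 + 8 = 64 bars.

64 bars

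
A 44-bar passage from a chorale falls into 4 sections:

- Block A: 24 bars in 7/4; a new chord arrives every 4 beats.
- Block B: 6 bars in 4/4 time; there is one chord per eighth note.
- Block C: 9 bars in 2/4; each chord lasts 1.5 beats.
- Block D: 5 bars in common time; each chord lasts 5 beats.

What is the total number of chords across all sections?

A: 24·7 = 168 beats, 168/4 = 42 chords.
B: 6·4 = 24 beats, 24/0.5 = 48 chords.
C: 9·2 = 18 beats, 18/1.5 = 12 chords.
D: 5·4 = 20 beats, 20/5 = 4 chords.
Total: 42 + 48 + 12 + 4 = 106.

106 chords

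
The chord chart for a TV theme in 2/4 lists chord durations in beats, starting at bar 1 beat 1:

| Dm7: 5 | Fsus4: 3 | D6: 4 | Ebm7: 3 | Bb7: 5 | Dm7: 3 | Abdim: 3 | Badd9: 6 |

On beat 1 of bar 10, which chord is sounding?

Beat 1 of bar 10 is beat (10−1)×2 + 1 = 19 overall.
Running totals: Dm7 ends at 5, Fsus4 ends at 8, D6 ends at 12, Ebm7 ends at 15, Bb7 ends at 20.
Beat 19 falls within Bb7.

Bb7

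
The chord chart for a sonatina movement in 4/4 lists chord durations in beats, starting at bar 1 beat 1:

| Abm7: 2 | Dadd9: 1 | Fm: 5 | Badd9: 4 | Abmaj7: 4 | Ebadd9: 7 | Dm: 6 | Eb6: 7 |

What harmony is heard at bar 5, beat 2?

Ebadd9

Beat 2 of bar 5 is beat (5−1)×4 + 2 = 18 overall.
Running totals: Abm7 ends at 2, Dadd9 ends at 3, Fm ends at 8, Badd9 ends at 12, Abmaj7 ends at 16, Ebadd9 ends at 23.
Beat 18 falls within Ebadd9.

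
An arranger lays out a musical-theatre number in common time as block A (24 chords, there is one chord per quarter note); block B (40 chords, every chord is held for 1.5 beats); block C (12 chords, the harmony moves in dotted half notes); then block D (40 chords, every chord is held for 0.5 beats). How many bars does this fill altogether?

A: 24 × 1 = 24 beats = 6 bars.
B: 40 × 1.5 = 60 beats = 15 bars.
C: 12 × 3 = 36 beats = 9 bars.
D: 40 × 0.5 = 20 beats = 5 bars.
Total: 6 + 15 + 9 + 5 = 35 bars.

35 bars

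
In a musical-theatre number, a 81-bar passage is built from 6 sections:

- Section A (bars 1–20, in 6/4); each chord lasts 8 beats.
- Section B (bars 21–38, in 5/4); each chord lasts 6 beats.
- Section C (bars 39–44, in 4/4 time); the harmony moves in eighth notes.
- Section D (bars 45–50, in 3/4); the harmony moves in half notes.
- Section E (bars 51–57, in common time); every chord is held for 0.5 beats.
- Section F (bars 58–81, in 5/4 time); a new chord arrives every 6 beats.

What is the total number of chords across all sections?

163 chords

A: 20·6 = 120 beats, 120/8 = 15 chords.
B: 18·5 = 90 beats, 90/6 = 15 chords.
C: 6·4 = 24 beats, 24/0.5 = 48 chords.
D: 6·3 = 18 beats, 18/2 = 9 chords.
E: 7·4 = 28 beats, 28/0.5 = 56 chords.
F: 24·5 = 120 beats, 120/6 = 20 chords.
Total: 15 + 15 + 48 + 9 + 56 + 20 = 163.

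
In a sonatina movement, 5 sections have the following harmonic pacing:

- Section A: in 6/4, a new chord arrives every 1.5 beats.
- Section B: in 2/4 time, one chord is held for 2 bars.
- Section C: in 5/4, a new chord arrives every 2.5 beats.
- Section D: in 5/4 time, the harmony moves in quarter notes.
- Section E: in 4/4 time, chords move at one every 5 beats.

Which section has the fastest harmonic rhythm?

A: each chord is 1.5 beats in 6/4, so 4 per bar.
B: each chord is 4 beats in 2/4, so 0.5 per bar.
C: each chord is 2.5 beats in 5/4, so 2 per bar.
D: each chord is 1 beat in 5/4, so 5 per bar.
E: each chord is 5 beats in 4/4, so 0.8 per bar.
Fastest is D at 5 chords/bar.

Section D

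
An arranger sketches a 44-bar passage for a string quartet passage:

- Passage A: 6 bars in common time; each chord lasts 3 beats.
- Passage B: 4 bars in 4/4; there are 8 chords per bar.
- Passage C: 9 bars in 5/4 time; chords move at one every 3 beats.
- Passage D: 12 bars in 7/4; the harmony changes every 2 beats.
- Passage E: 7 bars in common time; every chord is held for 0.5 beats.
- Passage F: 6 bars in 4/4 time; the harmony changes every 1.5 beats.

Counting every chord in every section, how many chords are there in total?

A: 6·4 = 24 beats, 24/3 = 8 chords.
B: 4·4 = 16 beats, 16/0.5 = 32 chords.
C: 9·5 = 45 beats, 45/3 = 15 chords.
D: 12·7 = 84 beats, 84/2 = 42 chords.
E: 7·4 = 28 beats, 28/0.5 = 56 chords.
F: 6·4 = 24 beats, 24/1.5 = 16 chords.
Total: 8 + 32 + 15 + 42 + 56 + 16 = 169.

169 chords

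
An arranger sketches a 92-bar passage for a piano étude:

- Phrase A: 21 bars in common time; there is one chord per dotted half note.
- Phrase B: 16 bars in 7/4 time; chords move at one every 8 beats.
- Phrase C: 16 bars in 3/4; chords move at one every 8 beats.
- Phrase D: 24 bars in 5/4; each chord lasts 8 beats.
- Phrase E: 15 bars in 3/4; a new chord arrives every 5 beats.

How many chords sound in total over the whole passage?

A has 84 beats and chords last 3 each, so 28 chords.
B has 112 beats and chords last 8 each, so 14 chords.
C has 48 beats and chords last 8 each, so 6 chords.
D has 120 beats and chords last 8 each, so 15 chords.
E has 45 beats and chords last 5 each, so 9 chords.
Total: 28 + 14 + 6 + 15 + 9 = 72.

72 chords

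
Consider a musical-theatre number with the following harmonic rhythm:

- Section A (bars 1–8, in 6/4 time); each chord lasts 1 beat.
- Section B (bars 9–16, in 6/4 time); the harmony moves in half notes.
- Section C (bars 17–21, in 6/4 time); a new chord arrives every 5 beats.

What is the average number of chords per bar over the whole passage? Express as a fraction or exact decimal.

A: 8 bars of 6 beats is 48 beats; at 1 beat each that's 48 chords.
B: 8 bars of 6 beats is 48 beats; at 2 beats each that's 24 chords.
C: 5 bars of 6 beats is 30 beats; at 5 beats each that's 6 chords.
Overall: 78 chords over 21 bars → 78/21 = 26/7 chords per bar.

26/7 chords per bar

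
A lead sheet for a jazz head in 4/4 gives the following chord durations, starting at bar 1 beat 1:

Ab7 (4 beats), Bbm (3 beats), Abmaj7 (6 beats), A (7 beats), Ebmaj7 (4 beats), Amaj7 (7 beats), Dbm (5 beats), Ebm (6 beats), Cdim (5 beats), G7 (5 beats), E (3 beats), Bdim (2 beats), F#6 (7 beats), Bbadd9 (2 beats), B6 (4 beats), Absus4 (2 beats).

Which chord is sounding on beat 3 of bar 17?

B6

Beat 3 of bar 17 is beat (17−1)×4 + 3 = 67 overall.
Running totals: Ab7 ends at 4, Bbm ends at 7, Abmaj7 ends at 13, A ends at 20, Ebmaj7 ends at 24, Amaj7 ends at 31, Dbm ends at 36, Ebm ends at 42, Cdim ends at 47, G7 ends at 52, E ends at 55, Bdim ends at 57, F#6 ends at 64, Bbadd9 ends at 66, B6 ends at 70.
Beat 67 falls within B6.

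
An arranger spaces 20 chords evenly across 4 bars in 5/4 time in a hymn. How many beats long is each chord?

4 bars × 5 beats/bar = 20 beats total.
20 beats ÷ 20 chords = 1 beats per chord.
(That is a quarter note.)

1 beat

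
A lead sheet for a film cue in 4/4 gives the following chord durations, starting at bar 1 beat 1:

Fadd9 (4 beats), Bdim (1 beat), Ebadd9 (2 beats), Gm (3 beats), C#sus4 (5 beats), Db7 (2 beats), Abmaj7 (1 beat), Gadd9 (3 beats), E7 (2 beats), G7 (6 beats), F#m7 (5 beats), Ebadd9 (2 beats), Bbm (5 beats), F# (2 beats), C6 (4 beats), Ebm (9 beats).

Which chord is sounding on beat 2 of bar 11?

Beat 2 of bar 11 is beat (11−1)×4 + 2 = 42 overall.
Running totals: Fadd9 ends at 4, Bdim ends at 5, Ebadd9 ends at 7, Gm ends at 10, C#sus4 ends at 15, Db7 ends at 17, Abmaj7 ends at 18, Gadd9 ends at 21, E7 ends at 23, G7 ends at 29, F#m7 ends at 34, Ebadd9 ends at 36, Bbm ends at 41, F# ends at 43.
Beat 42 falls within F#.

F#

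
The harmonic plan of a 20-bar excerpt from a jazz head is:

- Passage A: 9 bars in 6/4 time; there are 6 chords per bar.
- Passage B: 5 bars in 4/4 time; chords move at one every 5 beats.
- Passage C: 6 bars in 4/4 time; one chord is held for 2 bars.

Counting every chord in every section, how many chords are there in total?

61 chords

A: 9 bars × 6 beats = 54 beats; 1 beat/chord → 54 chords.
B: 5 bars × 4 beats = 20 beats; 5 beats/chord → 4 chords.
C: 6 bars × 4 beats = 24 beats; 8 beats/chord → 3 chords.
Total: 54 + 4 + 3 = 61.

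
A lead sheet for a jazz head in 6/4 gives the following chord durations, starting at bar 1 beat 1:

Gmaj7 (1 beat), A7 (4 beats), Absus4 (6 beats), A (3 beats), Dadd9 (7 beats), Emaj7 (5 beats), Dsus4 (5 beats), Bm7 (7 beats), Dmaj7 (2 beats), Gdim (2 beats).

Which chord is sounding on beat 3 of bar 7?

Beat 3 of bar 7 is beat (7−1)×6 + 3 = 39 overall.
Running totals: Gmaj7 ends at 1, A7 ends at 5, Absus4 ends at 11, A ends at 14, Dadd9 ends at 21, Emaj7 ends at 26, Dsus4 ends at 31, Bm7 ends at 38, Dmaj7 ends at 40.
Beat 39 falls within Dmaj7.

Dmaj7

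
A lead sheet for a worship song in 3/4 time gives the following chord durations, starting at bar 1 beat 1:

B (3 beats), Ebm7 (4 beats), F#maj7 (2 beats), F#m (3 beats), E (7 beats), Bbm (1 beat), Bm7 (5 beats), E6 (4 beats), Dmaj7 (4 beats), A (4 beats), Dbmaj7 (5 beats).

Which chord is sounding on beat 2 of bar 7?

Beat 2 of bar 7 is beat (7−1)×3 + 2 = 20 overall.
Running totals: B ends at 3, Ebm7 ends at 7, F#maj7 ends at 9, F#m ends at 12, E ends at 19, Bbm ends at 20.
Beat 20 falls within Bbm.

Bbm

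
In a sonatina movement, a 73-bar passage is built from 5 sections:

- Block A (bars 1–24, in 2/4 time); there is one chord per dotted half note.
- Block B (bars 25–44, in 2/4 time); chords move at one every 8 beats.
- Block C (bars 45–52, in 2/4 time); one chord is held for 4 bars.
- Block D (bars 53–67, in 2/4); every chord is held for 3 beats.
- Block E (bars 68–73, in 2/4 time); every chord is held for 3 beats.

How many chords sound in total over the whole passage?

A: 24 bars × 2 beats = 48 beats; 3 beats/chord → 16 chords.
B: 20 bars × 2 beats = 40 beats; 8 beats/chord → 5 chords.
C: 8 bars × 2 beats = 16 beats; 8 beats/chord → 2 chords.
D: 15 bars × 2 beats = 30 beats; 3 beats/chord → 10 chords.
E: 6 bars × 2 beats = 12 beats; 3 beats/chord → 4 chords.
Total: 16 + 5 + 2 + 10 + 4 = 37.

37 chords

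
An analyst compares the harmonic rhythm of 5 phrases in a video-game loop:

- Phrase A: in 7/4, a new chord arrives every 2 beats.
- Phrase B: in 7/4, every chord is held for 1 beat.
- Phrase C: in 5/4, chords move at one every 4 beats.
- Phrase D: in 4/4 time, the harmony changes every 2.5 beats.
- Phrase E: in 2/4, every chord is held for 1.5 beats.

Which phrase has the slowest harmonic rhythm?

Phrase C

A: 7 beats/bar ÷ 2 beats/chord = 3.5 chords/bar.
B: 7 beats/bar ÷ 1 beat/chord = 7 chords/bar.
C: 5 beats/bar ÷ 4 beats/chord = 1.25 chords/bar.
D: 4 beats/bar ÷ 2.5 beats/chord = 1.6 chords/bar.
E: 2 beats/bar ÷ 1.5 beats/chord = 4/3 chords/bar.
Slowest is C at 1.25 chords/bar.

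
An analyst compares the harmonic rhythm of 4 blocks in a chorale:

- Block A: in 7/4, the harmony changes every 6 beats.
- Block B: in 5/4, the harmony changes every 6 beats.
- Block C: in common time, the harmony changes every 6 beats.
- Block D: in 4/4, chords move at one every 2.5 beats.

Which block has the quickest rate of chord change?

A: each chord is 6 beats in 7/4, so 7/6 per bar.
B: each chord is 6 beats in 5/4, so 5/6 per bar.
C: each chord is 6 beats in 4/4, so 2/3 per bar.
D: each chord is 2.5 beats in 4/4, so 1.6 per bar.
Fastest is D at 1.6 chords/bar.

Block D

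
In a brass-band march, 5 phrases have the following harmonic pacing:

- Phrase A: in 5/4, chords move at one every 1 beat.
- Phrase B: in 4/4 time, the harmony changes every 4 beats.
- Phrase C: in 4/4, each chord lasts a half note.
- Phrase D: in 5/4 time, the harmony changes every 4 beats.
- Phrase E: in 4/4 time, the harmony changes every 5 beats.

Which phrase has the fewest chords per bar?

Phrase E

A: each chord is 1 beat in 5/4, so 5 per bar.
B: each chord is 4 beats in 4/4, so 1 per bar.
C: each chord is 2 beats in 4/4, so 2 per bar.
D: each chord is 4 beats in 5/4, so 1.25 per bar.
E: each chord is 5 beats in 4/4, so 0.8 per bar.
Slowest is E at 0.8 chords/bar.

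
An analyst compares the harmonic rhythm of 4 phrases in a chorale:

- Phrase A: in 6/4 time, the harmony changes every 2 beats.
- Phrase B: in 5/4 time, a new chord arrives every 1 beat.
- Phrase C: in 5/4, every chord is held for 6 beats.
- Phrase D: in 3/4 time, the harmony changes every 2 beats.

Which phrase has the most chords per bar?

A: 6/2 = 3 chords/bar.
B: 5/1 = 5 chords/bar.
C: 5/6 = 5/6 chords/bar.
D: 3/2 = 1.5 chords/bar.
Fastest is B at 5 chords/bar.

Phrase B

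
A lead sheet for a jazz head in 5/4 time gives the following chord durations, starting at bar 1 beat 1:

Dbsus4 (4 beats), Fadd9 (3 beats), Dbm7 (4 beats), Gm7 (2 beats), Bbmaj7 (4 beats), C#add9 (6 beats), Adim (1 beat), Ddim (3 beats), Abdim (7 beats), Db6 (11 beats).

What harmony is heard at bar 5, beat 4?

Adim

Beat 4 of bar 5 is beat (5−1)×5 + 4 = 24 overall.
Running totals: Dbsus4 ends at 4, Fadd9 ends at 7, Dbm7 ends at 11, Gm7 ends at 13, Bbmaj7 ends at 17, C#add9 ends at 23, Adim ends at 24.
Beat 24 falls within Adim.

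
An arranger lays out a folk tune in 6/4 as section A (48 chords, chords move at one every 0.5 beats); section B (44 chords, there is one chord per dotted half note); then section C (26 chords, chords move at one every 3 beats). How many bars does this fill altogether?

39 bars

A: 48 × 0.5 = 24 beats = 4 bars.
B: 44 × 3 = 132 beats = 22 bars.
C: 26 × 3 = 78 beats = 13 bars.
Total: 4 + 22 + 13 = 39 bars.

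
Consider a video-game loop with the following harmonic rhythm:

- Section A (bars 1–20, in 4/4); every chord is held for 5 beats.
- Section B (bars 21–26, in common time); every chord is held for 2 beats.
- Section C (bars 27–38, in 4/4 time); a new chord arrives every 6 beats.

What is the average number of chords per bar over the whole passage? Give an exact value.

A: 20 bars of 4 beats is 80 beats; at 5 beats each that's 16 chords.
B: 6 bars of 4 beats is 24 beats; at 2 beats each that's 12 chords.
C: 12 bars of 4 beats is 48 beats; at 6 beats each that's 8 chords.
Overall: 36 chords over 38 bars → 36/38 = 18/19 chords per bar.

18/19 chords per bar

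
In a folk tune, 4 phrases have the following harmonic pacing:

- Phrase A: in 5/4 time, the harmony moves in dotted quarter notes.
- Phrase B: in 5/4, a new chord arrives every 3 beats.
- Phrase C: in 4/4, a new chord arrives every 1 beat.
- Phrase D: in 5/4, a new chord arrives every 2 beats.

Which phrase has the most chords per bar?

Phrase C

A: each chord is 1.5 beats in 5/4, so 10/3 per bar.
B: each chord is 3 beats in 5/4, so 5/3 per bar.
C: each chord is 1 beat in 4/4, so 4 per bar.
D: each chord is 2 beats in 5/4, so 2.5 per bar.
Fastest is C at 4 chords/bar.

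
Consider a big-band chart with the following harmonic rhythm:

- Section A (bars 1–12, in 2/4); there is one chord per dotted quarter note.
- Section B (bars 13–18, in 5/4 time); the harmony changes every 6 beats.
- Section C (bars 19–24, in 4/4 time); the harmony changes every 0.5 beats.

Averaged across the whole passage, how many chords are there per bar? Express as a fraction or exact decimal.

A: 12 × 2 = 24 beats ÷ 1.5 = 16 chords.
B: 6 × 5 = 30 beats ÷ 6 = 5 chords.
C: 6 × 4 = 24 beats ÷ 0.5 = 48 chords.
Overall: 69 chords over 24 bars → 69/24 = 2.875 chords per bar.

2.875 chords per bar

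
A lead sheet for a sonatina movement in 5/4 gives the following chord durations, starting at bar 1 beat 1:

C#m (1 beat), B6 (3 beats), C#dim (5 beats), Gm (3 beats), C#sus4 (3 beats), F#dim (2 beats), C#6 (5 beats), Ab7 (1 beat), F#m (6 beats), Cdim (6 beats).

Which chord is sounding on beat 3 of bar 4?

Beat 3 of bar 4 is beat (4−1)×5 + 3 = 18 overall.
Running totals: C#m ends at 1, B6 ends at 4, C#dim ends at 9, Gm ends at 12, C#sus4 ends at 15, F#dim ends at 17, C#6 ends at 22.
Beat 18 falls within C#6.

C#6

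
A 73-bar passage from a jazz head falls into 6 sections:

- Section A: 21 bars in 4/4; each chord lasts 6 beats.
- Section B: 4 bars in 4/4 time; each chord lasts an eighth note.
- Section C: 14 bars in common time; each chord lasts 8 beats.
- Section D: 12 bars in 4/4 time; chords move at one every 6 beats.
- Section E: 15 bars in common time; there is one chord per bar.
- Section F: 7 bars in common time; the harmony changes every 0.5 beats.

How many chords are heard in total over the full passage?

A: 21 bars × 4 beats = 84 beats; 6 beats/chord → 14 chords.
B: 4 bars × 4 beats = 16 beats; 0.5 beats/chord → 32 chords.
C: 14 bars × 4 beats = 56 beats; 8 beats/chord → 7 chords.
D: 12 bars × 4 beats = 48 beats; 6 beats/chord → 8 chords.
E: 15 bars × 4 beats = 60 beats; 4 beats/chord → 15 chords.
F: 7 bars × 4 beats = 28 beats; 0.5 beats/chord → 56 chords.
Total: 14 + 32 + 7 + 8 + 15 + 56 = 132.

132 chords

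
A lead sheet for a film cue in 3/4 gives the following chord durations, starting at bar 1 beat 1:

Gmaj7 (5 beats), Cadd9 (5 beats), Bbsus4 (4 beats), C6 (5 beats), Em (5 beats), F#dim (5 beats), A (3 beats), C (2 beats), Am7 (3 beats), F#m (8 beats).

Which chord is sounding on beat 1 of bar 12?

C

Beat 1 of bar 12 is beat (12−1)×3 + 1 = 34 overall.
Running totals: Gmaj7 ends at 5, Cadd9 ends at 10, Bbsus4 ends at 14, C6 ends at 19, Em ends at 24, F#dim ends at 29, A ends at 32, C ends at 34.
Beat 34 falls within C.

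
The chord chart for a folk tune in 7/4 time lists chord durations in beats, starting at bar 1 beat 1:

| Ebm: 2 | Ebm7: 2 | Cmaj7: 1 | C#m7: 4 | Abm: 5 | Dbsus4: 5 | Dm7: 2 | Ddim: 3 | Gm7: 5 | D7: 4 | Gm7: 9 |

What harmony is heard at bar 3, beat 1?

Dbsus4

Beat 1 of bar 3 is beat (3−1)×7 + 1 = 15 overall.
Running totals: Ebm ends at 2, Ebm7 ends at 4, Cmaj7 ends at 5, C#m7 ends at 9, Abm ends at 14, Dbsus4 ends at 19.
Beat 15 falls within Dbsus4.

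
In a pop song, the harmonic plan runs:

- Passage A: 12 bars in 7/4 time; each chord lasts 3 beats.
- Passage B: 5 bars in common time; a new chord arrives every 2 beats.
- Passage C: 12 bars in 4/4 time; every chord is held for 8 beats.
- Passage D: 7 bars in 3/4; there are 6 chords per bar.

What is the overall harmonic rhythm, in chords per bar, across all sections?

43/18 chords per bar

A: 12 bars of 7 beats is 84 beats; at 3 beats each that's 28 chords.
B: 5 bars of 4 beats is 20 beats; at 2 beats each that's 10 chords.
C: 12 bars of 4 beats is 48 beats; at 8 beats each that's 6 chords.
D: 7 bars of 3 beats is 21 beats; at 0.5 beats each that's 42 chords.
Overall: 86 chords over 36 bars → 86/36 = 43/18 chords per bar.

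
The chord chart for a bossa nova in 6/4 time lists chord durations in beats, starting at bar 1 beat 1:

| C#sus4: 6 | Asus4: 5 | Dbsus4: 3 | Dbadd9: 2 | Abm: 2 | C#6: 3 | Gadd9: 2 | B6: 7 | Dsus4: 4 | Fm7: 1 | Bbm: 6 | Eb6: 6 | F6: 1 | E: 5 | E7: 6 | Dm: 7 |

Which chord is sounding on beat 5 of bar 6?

Fm7

Beat 5 of bar 6 is beat (6−1)×6 + 5 = 35 overall.
Running totals: C#sus4 ends at 6, Asus4 ends at 11, Dbsus4 ends at 14, Dbadd9 ends at 16, Abm ends at 18, C#6 ends at 21, Gadd9 ends at 23, B6 ends at 30, Dsus4 ends at 34, Fm7 ends at 35.
Beat 35 falls within Fm7.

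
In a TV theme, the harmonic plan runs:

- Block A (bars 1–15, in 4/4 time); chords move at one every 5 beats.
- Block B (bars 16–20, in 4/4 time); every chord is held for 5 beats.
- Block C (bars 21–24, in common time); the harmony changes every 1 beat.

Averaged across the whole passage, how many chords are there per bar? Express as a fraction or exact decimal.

4/3 chords per bar

A: 15 × 4 = 60 beats ÷ 5 = 12 chords.
B: 5 × 4 = 20 beats ÷ 5 = 4 chords.
C: 4 × 4 = 16 beats ÷ 1 = 16 chords.
Overall: 32 chords over 24 bars → 32/24 = 4/3 chords per bar.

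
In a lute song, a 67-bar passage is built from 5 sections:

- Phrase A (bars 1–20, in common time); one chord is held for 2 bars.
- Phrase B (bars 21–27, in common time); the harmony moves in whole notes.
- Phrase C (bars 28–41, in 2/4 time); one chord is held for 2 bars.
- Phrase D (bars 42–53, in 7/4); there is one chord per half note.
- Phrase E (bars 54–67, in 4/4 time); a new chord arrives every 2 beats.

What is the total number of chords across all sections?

A has 80 beats and chords last 8 each, so 10 chords.
B has 28 beats and chords last 4 each, so 7 chords.
C has 28 beats and chords last 4 each, so 7 chords.
D has 84 beats and chords last 2 each, so 42 chords.
E has 56 beats and chords last 2 each, so 28 chords.
Total: 10 + 7 + 7 + 42 + 28 = 94.

94 chords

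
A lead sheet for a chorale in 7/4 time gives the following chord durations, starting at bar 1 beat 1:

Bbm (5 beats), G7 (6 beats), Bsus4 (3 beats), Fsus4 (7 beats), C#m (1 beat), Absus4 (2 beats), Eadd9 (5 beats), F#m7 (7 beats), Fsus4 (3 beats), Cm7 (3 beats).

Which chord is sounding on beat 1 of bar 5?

Eadd9

Beat 1 of bar 5 is beat (5−1)×7 + 1 = 29 overall.
Running totals: Bbm ends at 5, G7 ends at 11, Bsus4 ends at 14, Fsus4 ends at 21, C#m ends at 22, Absus4 ends at 24, Eadd9 ends at 29.
Beat 29 falls within Eadd9.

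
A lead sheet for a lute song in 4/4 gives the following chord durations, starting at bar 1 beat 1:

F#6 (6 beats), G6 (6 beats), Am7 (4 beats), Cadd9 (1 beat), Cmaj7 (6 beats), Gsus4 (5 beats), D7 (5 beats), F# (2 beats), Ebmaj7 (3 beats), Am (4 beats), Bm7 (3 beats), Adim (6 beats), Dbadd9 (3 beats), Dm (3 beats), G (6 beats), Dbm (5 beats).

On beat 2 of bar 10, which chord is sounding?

Beat 2 of bar 10 is beat (10−1)×4 + 2 = 38 overall.
Running totals: F#6 ends at 6, G6 ends at 12, Am7 ends at 16, Cadd9 ends at 17, Cmaj7 ends at 23, Gsus4 ends at 28, D7 ends at 33, F# ends at 35, Ebmaj7 ends at 38.
Beat 38 falls within Ebmaj7.

Ebmaj7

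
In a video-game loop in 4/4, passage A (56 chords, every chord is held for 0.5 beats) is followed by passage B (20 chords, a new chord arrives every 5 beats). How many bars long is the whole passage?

A: 56 × 0.5 = 28 beats = 7 bars.
B: 20 × 5 = 100 beats = 25 bars.
Total: 7 + 25 = 32 bars.

32 bars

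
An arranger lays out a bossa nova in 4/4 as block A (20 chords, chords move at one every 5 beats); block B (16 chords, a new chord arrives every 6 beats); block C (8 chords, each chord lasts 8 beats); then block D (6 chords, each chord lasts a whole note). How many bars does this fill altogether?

71 bars

A: 20 × 5 = 100 beats = 25 bars.
B: 16 × 6 = 96 beats = 24 bars.
C: 8 × 8 = 64 beats = 16 bars.
D: 6 × 4 = 24 beats = 6 bars.
Total: 25 + 24 + 16 + 6 = 71 bars.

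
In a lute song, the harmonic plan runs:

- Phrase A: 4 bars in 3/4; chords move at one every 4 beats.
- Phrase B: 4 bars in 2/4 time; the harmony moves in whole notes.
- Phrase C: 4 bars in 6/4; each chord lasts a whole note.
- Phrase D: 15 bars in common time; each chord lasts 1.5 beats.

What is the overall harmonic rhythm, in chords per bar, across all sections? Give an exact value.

A: 4 bars of 3 beats is 12 beats; at 4 beats each that's 3 chords.
B: 4 bars of 2 beats is 8 beats; at 4 beats each that's 2 chords.
C: 4 bars of 6 beats is 24 beats; at 4 beats each that's 6 chords.
D: 15 bars of 4 beats is 60 beats; at 1.5 beats each that's 40 chords.
Overall: 51 chords over 27 bars → 51/27 = 17/9 chords per bar.

17/9 chords per bar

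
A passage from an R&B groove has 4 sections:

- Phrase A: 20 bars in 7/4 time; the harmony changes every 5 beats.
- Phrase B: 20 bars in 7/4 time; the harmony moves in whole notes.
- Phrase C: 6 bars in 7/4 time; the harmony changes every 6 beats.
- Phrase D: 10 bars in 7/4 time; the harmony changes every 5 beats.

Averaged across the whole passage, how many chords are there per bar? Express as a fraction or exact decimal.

1.5 chords per bar

A: 20 × 7 = 140 beats ÷ 5 = 28 chords.
B: 20 × 7 = 140 beats ÷ 4 = 35 chords.
C: 6 × 7 = 42 beats ÷ 6 = 7 chords.
D: 10 × 7 = 70 beats ÷ 5 = 14 chords.
Overall: 84 chords over 56 bars → 84/56 = 1.5 chords per bar.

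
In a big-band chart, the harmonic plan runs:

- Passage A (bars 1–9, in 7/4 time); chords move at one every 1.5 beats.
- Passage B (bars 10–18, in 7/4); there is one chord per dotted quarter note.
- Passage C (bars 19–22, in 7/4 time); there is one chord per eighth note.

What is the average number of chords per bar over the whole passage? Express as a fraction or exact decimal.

A: 9 bars of 7 beats is 63 beats; at 1.5 beats each that's 42 chords.
B: 9 bars of 7 beats is 63 beats; at 1.5 beats each that's 42 chords.
C: 4 bars of 7 beats is 28 beats; at 0.5 beats each that's 56 chords.
Overall: 140 chords over 22 bars → 140/22 = 70/11 chords per bar.

70/11 chords per bar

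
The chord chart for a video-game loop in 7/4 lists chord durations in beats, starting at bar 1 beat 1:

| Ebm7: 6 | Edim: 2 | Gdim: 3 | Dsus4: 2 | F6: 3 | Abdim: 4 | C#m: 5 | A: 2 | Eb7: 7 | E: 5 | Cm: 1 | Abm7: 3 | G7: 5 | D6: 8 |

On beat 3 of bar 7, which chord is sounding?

G7

Beat 3 of bar 7 is beat (7−1)×7 + 3 = 45 overall.
Running totals: Ebm7 ends at 6, Edim ends at 8, Gdim ends at 11, Dsus4 ends at 13, F6 ends at 16, Abdim ends at 20, C#m ends at 25, A ends at 27, Eb7 ends at 34, E ends at 39, Cm ends at 40, Abm7 ends at 43, G7 ends at 48.
Beat 45 falls within G7.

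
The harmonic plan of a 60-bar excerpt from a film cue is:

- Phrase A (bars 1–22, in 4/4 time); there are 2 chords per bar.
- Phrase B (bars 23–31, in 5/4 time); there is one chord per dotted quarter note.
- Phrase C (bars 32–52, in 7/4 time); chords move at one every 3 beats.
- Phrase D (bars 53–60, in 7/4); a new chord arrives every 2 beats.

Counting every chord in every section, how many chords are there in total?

151 chords

A: 22 bars × 4 beats = 88 beats; 2 beats/chord → 44 chords.
B: 9 bars × 5 beats = 45 beats; 1.5 beats/chord → 30 chords.
C: 21 bars × 7 beats = 147 beats; 3 beats/chord → 49 chords.
D: 8 bars × 7 beats = 56 beats; 2 beats/chord → 28 chords.
Total: 44 + 30 + 49 + 28 = 151.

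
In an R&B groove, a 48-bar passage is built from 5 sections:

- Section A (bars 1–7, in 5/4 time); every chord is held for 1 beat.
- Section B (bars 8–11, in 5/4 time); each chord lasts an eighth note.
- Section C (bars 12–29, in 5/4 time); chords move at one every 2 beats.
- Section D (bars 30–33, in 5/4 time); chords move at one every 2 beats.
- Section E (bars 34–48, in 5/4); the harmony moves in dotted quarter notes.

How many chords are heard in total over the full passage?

A: 7·5 = 35 beats, 35/1 = 35 chords.
B: 4·5 = 20 beats, 20/0.5 = 40 chords.
C: 18·5 = 90 beats, 90/2 = 45 chords.
D: 4·5 = 20 beats, 20/2 = 10 chords.
E: 15·5 = 75 beats, 75/1.5 = 50 chords.
Total: 35 + 40 + 45 + 10 + 50 = 180.

180 chords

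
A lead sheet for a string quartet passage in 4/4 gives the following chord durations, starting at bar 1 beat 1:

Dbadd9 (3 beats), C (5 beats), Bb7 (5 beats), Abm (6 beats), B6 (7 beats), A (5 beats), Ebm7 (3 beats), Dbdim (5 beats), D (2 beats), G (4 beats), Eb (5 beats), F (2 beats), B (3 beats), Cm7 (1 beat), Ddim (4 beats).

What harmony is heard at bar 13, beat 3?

Beat 3 of bar 13 is beat (13−1)×4 + 3 = 51 overall.
Running totals: Dbadd9 ends at 3, C ends at 8, Bb7 ends at 13, Abm ends at 19, B6 ends at 26, A ends at 31, Ebm7 ends at 34, Dbdim ends at 39, D ends at 41, G ends at 45, Eb ends at 50, F ends at 52.
Beat 51 falls within F.

F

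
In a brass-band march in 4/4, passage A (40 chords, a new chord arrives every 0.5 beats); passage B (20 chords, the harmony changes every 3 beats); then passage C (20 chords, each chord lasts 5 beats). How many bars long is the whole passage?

45 bars

A: 40 × 0.5 = 20 beats = 5 bars.
B: 20 × 3 = 60 beats = 15 bars.
C: 20 × 5 = 100 beats = 25 bars.
Total: 5 + 15 + 25 = 45 bars.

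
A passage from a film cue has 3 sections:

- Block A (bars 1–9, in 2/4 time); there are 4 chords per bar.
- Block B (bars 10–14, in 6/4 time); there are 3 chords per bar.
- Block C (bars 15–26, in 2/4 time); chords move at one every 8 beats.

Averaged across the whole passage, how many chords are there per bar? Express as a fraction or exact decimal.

27/13 chords per bar

A: 9 bars of 2 beats is 18 beats; at 0.5 beats each that's 36 chords.
B: 5 bars of 6 beats is 30 beats; at 2 beats each that's 15 chords.
C: 12 bars of 2 beats is 24 beats; at 8 beats each that's 3 chords.
Overall: 54 chords over 26 bars → 54/26 = 27/13 chords per bar.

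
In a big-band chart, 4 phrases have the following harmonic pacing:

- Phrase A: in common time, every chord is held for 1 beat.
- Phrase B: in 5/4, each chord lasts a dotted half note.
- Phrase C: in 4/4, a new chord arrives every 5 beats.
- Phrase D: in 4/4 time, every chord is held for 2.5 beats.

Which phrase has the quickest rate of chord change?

A: 4 beats/bar ÷ 1 beat/chord = 4 chords/bar.
B: 5 beats/bar ÷ 3 beats/chord = 5/3 chords/bar.
C: 4 beats/bar ÷ 5 beats/chord = 0.8 chords/bar.
D: 4 beats/bar ÷ 2.5 beats/chord = 1.6 chords/bar.
Fastest is A at 4 chords/bar.

Phrase A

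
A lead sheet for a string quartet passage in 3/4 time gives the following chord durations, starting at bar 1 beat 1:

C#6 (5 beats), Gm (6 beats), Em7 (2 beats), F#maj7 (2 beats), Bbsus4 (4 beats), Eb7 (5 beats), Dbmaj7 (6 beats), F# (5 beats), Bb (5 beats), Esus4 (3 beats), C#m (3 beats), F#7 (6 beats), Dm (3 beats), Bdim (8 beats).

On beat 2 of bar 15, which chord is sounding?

C#m

Beat 2 of bar 15 is beat (15−1)×3 + 2 = 44 overall.
Running totals: C#6 ends at 5, Gm ends at 11, Em7 ends at 13, F#maj7 ends at 15, Bbsus4 ends at 19, Eb7 ends at 24, Dbmaj7 ends at 30, F# ends at 35, Bb ends at 40, Esus4 ends at 43, C#m ends at 46.
Beat 44 falls within C#m.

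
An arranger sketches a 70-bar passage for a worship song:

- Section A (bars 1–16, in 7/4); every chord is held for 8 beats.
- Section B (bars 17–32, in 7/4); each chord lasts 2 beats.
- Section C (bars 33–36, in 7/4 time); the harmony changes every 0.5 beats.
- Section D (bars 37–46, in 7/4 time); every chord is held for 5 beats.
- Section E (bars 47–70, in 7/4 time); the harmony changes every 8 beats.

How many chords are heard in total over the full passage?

A has 112 beats and chords last 8 each, so 14 chords.
B has 112 beats and chords last 2 each, so 56 chords.
C has 28 beats and chords last 0.5 each, so 56 chords.
D has 70 beats and chords last 5 each, so 14 chords.
E has 168 beats and chords last 8 each, so 21 chords.
Total: 14 + 56 + 56 + 14 + 21 = 161.

161 chords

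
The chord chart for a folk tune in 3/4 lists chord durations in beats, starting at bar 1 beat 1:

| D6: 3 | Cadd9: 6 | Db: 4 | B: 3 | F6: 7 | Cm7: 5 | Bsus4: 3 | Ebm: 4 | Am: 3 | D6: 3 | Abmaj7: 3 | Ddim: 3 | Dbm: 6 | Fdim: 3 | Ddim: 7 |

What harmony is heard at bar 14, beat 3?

Beat 3 of bar 14 is beat (14−1)×3 + 3 = 42 overall.
Running totals: D6 ends at 3, Cadd9 ends at 9, Db ends at 13, B ends at 16, F6 ends at 23, Cm7 ends at 28, Bsus4 ends at 31, Ebm ends at 35, Am ends at 38, D6 ends at 41, Abmaj7 ends at 44.
Beat 42 falls within Abmaj7.

Abmaj7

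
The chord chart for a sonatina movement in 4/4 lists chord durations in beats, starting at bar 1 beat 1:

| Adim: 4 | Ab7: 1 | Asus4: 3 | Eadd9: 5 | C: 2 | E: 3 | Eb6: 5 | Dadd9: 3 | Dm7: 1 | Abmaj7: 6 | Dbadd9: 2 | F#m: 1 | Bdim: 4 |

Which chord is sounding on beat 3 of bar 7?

Beat 3 of bar 7 is beat (7−1)×4 + 3 = 27 overall.
Running totals: Adim ends at 4, Ab7 ends at 5, Asus4 ends at 8, Eadd9 ends at 13, C ends at 15, E ends at 18, Eb6 ends at 23, Dadd9 ends at 26, Dm7 ends at 27.
Beat 27 falls within Dm7.

Dm7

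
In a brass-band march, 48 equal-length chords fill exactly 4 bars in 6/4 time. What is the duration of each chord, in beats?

0.5 beats

4 bars × 6 beats/bar = 24 beats total.
24 beats ÷ 48 chords = 0.5 beats per chord.
(That is an eighth note.)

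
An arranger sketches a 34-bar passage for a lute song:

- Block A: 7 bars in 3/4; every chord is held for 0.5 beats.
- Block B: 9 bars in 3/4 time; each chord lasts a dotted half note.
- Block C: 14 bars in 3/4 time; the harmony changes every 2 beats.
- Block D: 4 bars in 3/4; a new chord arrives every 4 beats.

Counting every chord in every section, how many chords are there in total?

A: 7 bars × 3 beats = 21 beats; 0.5 beats/chord → 42 chords.
B: 9 bars × 3 beats = 27 beats; 3 beats/chord → 9 chords.
C: 14 bars × 3 beats = 42 beats; 2 beats/chord → 21 chords.
D: 4 bars × 3 beats = 12 beats; 4 beats/chord → 3 chords.
Total: 42 + 9 + 21 + 3 = 75.

75 chords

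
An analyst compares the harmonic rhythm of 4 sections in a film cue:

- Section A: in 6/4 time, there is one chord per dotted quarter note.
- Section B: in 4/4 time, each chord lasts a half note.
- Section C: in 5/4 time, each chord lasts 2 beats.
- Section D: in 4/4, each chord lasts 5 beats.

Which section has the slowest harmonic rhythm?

A: each chord is 1.5 beats in 6/4, so 4 per bar.
B: each chord is 2 beats in 4/4, so 2 per bar.
C: each chord is 2 beats in 5/4, so 2.5 per bar.
D: each chord is 5 beats in 4/4, so 0.8 per bar.
Slowest is D at 0.8 chords/bar.

Section D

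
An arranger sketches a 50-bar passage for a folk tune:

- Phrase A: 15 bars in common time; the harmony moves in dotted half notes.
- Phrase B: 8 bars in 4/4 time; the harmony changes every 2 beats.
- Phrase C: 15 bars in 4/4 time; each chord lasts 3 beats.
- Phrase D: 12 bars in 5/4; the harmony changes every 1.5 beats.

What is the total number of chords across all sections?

A: 15 bars × 4 beats = 60 beats; 3 beats/chord → 20 chords.
B: 8 bars × 4 beats = 32 beats; 2 beats/chord → 16 chords.
C: 15 bars × 4 beats = 60 beats; 3 beats/chord → 20 chords.
D: 12 bars × 5 beats = 60 beats; 1.5 beats/chord → 40 chords.
Total: 20 + 16 + 20 + 40 = 96.

96 chords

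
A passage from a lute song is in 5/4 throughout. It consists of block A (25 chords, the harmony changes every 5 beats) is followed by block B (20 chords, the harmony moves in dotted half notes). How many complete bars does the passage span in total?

A: 25 × 5 = 125 beats = 25 bars.
B: 20 × 3 = 60 beats = 12 bars.
Total: 25 + 12 = 37 bars.

37 bars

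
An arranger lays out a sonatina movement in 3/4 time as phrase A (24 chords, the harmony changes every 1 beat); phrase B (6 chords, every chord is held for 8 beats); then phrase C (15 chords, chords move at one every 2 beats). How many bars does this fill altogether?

34 bars

A: 24 × 1 = 24 beats = 8 bars.
B: 6 × 8 = 48 beats = 16 bars.
C: 15 × 2 = 30 beats = 10 bars.
Total: 8 + 16 + 10 = 34 bars.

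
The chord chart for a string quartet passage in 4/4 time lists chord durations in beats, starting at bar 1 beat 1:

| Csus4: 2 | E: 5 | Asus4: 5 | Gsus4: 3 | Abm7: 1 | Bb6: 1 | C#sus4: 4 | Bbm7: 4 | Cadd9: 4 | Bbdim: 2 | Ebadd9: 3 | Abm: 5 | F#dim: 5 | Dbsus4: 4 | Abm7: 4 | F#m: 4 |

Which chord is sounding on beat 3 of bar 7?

Cadd9

Beat 3 of bar 7 is beat (7−1)×4 + 3 = 27 overall.
Running totals: Csus4 ends at 2, E ends at 7, Asus4 ends at 12, Gsus4 ends at 15, Abm7 ends at 16, Bb6 ends at 17, C#sus4 ends at 21, Bbm7 ends at 25, Cadd9 ends at 29.
Beat 27 falls within Cadd9.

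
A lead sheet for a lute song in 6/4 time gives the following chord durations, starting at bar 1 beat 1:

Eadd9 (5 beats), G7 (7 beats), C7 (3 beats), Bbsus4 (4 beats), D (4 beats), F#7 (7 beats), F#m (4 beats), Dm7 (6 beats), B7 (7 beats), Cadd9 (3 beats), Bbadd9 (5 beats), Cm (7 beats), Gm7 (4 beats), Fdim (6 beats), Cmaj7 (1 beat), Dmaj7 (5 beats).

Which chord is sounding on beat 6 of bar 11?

Gm7

Beat 6 of bar 11 is beat (11−1)×6 + 6 = 66 overall.
Running totals: Eadd9 ends at 5, G7 ends at 12, C7 ends at 15, Bbsus4 ends at 19, D ends at 23, F#7 ends at 30, F#m ends at 34, Dm7 ends at 40, B7 ends at 47, Cadd9 ends at 50, Bbadd9 ends at 55, Cm ends at 62, Gm7 ends at 66.
Beat 66 falls within Gm7.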